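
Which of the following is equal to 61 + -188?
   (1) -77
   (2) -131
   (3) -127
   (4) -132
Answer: 3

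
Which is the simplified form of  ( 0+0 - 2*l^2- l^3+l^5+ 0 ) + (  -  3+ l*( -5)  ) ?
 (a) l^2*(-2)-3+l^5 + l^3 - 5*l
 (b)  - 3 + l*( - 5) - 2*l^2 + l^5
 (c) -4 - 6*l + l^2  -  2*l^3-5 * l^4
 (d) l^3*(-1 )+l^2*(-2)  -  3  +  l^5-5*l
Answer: d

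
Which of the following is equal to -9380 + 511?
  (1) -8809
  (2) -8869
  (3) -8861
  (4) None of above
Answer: 2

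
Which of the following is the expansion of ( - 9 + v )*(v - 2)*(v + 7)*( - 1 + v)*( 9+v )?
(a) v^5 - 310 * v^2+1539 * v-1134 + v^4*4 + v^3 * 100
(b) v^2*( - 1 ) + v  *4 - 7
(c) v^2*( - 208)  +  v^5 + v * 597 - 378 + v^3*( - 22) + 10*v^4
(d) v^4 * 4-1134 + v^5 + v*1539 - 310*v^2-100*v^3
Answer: d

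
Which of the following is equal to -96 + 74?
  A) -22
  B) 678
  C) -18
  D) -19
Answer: A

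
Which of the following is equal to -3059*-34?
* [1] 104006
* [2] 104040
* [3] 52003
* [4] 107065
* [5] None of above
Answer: 1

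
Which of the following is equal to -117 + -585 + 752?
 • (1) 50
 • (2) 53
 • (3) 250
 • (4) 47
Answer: 1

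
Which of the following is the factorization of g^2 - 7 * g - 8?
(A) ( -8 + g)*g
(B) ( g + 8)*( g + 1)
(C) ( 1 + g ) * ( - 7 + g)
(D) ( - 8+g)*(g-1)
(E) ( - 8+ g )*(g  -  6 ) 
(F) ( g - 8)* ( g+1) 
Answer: F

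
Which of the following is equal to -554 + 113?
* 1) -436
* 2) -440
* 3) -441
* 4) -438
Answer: 3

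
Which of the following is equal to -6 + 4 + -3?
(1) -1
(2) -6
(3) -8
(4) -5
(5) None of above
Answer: 4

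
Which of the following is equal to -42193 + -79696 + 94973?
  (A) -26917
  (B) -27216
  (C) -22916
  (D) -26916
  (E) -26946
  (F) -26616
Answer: D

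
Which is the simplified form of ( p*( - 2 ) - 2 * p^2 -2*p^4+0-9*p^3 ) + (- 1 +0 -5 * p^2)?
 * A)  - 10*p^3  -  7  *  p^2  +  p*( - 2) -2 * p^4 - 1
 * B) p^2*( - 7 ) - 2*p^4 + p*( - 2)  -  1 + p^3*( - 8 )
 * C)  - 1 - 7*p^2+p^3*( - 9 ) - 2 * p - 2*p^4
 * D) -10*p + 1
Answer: C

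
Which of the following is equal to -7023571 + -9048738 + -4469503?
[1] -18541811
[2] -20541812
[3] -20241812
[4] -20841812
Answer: 2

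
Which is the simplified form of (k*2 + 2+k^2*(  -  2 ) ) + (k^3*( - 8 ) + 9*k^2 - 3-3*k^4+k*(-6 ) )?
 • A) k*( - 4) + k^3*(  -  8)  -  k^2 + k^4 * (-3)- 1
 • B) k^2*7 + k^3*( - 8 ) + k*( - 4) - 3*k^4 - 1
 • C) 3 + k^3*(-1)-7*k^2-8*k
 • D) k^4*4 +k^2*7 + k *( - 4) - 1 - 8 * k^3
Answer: B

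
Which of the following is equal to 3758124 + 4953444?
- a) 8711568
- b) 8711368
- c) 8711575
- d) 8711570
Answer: a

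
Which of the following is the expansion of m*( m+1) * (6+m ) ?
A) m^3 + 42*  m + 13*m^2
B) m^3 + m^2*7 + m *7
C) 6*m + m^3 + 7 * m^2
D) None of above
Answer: C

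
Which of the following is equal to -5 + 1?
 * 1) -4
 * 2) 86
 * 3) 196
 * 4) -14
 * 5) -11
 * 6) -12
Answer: 1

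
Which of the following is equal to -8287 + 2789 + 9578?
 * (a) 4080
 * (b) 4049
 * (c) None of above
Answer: a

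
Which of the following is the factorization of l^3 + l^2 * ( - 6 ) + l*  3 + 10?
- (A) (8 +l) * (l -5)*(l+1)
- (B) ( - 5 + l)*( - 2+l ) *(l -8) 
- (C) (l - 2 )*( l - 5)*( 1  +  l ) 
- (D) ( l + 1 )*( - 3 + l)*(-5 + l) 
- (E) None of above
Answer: C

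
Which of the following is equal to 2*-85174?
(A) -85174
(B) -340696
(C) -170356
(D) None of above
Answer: D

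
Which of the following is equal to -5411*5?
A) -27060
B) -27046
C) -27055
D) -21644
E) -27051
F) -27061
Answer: C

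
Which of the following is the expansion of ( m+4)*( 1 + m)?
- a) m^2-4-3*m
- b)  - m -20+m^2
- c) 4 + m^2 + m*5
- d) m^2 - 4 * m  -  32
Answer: c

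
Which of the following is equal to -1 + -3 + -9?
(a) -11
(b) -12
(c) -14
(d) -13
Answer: d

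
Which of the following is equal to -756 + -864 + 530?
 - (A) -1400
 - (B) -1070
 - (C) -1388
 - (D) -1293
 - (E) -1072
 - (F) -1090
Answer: F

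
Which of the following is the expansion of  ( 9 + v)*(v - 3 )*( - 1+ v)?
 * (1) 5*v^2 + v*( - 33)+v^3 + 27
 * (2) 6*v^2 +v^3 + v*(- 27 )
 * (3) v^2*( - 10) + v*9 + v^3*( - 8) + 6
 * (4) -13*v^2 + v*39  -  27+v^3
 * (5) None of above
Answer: 1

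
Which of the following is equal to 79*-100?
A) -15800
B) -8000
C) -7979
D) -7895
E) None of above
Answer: E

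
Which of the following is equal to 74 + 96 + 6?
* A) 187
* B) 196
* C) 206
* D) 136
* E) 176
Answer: E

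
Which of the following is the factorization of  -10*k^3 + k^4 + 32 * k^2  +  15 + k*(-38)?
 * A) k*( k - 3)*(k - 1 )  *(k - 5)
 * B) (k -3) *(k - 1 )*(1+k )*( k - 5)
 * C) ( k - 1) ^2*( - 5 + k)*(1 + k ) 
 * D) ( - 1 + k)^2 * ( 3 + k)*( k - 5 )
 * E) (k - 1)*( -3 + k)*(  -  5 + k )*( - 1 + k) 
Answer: E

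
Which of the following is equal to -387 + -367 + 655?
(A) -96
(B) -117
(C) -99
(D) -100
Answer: C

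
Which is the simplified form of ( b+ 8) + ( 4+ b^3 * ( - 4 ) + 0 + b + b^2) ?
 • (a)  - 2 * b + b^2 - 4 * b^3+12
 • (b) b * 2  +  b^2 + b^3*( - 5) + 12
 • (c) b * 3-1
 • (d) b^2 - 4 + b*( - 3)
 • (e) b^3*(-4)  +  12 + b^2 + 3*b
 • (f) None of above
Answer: f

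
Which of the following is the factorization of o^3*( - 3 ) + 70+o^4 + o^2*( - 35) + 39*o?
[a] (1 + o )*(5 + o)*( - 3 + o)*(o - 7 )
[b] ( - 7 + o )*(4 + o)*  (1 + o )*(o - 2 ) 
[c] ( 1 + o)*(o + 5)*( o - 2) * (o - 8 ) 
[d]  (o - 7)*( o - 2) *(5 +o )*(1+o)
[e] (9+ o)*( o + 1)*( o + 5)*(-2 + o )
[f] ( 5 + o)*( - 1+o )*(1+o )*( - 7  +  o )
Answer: d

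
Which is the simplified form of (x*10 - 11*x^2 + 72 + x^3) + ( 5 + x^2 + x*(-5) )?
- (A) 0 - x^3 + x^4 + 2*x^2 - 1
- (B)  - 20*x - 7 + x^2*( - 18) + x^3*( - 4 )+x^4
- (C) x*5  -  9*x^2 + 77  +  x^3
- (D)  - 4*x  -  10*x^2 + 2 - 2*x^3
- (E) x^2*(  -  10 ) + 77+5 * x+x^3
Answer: E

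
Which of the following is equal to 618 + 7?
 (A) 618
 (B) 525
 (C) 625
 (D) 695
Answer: C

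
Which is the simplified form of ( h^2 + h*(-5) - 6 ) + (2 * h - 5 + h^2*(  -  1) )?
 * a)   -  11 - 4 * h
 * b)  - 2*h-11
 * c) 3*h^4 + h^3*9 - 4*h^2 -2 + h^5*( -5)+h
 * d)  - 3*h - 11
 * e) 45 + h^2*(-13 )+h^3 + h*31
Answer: d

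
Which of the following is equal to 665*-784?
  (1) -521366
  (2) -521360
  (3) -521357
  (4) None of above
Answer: 2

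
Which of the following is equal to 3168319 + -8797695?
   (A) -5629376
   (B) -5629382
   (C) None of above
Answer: A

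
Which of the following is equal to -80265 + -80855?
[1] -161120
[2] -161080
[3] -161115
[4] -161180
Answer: 1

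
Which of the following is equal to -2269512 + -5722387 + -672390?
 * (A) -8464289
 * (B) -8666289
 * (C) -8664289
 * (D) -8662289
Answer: C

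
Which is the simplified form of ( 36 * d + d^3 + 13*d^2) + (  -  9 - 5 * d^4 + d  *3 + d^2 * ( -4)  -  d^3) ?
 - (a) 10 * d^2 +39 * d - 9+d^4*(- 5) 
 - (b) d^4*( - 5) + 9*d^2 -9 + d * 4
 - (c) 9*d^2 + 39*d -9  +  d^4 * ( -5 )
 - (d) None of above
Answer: c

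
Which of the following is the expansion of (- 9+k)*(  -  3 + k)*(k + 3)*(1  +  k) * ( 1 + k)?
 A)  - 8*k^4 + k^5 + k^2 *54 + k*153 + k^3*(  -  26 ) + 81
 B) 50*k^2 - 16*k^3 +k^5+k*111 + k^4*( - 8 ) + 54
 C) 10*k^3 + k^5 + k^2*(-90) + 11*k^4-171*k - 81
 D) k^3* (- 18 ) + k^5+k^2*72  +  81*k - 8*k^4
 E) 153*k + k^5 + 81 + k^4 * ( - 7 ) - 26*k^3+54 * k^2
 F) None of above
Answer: E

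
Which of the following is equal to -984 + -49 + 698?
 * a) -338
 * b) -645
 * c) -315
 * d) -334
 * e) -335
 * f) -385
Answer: e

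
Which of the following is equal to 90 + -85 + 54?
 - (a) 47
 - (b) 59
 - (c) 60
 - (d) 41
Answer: b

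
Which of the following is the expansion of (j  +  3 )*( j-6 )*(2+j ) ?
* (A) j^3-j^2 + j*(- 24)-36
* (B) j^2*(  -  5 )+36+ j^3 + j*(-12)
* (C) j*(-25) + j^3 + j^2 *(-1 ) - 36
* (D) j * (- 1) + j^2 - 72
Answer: A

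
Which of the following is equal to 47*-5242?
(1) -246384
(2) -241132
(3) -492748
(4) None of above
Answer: 4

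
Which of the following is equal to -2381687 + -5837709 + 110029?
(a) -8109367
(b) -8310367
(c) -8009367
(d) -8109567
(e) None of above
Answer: a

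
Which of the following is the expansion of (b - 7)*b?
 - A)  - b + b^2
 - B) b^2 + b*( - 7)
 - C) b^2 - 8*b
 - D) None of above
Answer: B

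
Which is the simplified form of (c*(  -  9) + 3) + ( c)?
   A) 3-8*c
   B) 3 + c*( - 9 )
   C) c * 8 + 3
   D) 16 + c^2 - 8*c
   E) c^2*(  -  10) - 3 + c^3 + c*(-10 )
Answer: A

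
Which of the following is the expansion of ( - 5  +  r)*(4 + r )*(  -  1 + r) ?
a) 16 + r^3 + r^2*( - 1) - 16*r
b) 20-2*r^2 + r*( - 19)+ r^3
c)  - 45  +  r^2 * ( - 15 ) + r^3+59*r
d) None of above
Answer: b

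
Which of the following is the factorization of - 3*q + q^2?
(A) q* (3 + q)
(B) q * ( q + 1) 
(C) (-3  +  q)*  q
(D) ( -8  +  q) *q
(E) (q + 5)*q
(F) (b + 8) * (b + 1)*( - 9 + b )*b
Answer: C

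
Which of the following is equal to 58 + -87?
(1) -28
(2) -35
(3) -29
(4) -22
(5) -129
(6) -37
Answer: 3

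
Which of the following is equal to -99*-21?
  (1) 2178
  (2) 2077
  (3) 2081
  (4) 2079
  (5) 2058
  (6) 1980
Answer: 4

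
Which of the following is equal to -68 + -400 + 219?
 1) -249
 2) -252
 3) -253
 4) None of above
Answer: 1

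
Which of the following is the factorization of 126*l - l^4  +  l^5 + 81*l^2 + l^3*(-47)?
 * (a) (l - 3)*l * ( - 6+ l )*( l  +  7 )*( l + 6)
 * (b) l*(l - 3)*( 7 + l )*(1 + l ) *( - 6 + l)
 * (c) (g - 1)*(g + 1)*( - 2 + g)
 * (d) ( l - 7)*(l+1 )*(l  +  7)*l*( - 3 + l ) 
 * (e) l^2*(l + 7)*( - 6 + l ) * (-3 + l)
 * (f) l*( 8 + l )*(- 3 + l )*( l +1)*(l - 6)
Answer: b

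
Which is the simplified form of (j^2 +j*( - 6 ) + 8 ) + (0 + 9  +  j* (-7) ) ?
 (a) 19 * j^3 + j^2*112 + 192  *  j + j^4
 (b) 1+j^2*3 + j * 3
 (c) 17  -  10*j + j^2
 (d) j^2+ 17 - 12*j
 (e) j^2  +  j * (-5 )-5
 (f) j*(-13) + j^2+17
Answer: f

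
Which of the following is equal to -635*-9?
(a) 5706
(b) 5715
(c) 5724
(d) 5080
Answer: b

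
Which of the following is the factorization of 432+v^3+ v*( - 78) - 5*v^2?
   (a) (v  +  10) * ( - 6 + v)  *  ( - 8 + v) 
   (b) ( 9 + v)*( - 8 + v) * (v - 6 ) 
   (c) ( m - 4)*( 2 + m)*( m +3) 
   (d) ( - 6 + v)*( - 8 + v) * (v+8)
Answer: b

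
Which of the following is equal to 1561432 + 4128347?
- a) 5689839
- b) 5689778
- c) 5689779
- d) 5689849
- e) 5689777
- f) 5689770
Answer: c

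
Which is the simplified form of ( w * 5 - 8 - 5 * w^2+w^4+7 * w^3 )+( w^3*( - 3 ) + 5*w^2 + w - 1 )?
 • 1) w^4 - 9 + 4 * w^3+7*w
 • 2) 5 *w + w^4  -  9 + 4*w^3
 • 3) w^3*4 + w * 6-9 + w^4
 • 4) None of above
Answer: 3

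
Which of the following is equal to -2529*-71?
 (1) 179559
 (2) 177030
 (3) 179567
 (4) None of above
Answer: 1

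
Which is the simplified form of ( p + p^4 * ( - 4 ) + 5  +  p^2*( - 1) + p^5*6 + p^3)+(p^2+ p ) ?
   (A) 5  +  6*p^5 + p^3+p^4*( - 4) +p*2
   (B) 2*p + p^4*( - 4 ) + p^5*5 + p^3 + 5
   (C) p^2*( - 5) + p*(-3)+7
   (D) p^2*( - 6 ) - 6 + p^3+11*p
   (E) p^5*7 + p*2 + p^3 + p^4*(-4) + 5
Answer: A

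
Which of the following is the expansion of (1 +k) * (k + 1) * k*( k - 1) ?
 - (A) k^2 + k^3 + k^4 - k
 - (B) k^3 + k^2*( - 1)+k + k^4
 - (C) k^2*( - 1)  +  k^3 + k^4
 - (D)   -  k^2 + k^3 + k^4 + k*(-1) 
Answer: D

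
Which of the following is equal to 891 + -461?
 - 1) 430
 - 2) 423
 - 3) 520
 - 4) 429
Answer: 1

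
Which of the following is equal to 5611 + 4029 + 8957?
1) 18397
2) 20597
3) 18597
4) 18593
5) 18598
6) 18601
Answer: 3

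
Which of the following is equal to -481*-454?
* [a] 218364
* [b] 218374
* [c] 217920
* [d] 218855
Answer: b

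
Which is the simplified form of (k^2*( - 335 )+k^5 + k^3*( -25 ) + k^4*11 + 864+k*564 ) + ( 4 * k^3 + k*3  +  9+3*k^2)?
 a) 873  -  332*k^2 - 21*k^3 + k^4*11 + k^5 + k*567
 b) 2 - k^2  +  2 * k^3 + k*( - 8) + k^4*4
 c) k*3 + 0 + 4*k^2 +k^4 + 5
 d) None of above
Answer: a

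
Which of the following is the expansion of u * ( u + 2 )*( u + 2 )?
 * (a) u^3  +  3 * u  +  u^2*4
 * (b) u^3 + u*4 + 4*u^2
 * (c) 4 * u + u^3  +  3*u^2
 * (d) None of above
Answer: b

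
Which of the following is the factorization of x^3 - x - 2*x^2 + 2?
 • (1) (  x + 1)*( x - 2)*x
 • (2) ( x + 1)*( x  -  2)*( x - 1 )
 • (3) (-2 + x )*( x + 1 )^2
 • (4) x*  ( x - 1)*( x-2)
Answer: 2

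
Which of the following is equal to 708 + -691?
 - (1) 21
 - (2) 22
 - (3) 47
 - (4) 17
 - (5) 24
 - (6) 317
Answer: 4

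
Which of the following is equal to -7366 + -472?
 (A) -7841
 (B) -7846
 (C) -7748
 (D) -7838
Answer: D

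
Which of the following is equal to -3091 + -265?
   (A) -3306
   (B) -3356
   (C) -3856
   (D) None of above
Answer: B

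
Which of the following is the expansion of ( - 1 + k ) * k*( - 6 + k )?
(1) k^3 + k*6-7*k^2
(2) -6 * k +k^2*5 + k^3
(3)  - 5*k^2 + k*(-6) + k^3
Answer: 1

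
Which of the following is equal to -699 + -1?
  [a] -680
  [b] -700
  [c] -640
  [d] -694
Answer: b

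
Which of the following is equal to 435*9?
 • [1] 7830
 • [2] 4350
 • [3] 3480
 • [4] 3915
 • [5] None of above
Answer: 4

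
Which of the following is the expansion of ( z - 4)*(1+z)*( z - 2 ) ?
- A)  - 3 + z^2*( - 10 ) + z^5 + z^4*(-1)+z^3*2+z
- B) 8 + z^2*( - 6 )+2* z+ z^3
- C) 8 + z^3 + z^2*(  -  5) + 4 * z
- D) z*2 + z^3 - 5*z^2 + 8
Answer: D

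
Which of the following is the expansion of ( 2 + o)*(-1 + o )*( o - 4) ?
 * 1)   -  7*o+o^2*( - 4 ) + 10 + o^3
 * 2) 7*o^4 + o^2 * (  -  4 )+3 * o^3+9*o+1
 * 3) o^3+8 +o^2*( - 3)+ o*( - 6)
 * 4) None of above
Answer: 3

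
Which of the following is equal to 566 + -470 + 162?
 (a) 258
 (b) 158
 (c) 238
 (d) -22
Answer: a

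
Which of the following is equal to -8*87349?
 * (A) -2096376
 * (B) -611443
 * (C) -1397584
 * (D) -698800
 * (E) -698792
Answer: E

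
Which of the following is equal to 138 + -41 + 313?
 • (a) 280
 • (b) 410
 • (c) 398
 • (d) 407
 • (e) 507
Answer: b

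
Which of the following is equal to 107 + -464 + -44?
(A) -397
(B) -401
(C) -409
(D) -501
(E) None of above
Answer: B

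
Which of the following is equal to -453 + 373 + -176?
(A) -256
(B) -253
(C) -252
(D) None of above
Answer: A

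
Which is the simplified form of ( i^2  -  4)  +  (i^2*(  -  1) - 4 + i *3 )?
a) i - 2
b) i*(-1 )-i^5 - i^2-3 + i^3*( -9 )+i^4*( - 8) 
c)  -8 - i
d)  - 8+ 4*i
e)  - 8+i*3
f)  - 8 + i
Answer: e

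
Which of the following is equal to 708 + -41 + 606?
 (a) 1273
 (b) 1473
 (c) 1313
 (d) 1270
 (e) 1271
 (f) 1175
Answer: a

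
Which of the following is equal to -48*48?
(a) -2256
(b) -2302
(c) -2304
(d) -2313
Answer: c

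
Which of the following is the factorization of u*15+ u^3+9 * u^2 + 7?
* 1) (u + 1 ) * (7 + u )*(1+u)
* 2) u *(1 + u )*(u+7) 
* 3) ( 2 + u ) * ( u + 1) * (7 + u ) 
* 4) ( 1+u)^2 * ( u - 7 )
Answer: 1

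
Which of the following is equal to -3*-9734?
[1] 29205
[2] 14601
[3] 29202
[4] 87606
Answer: 3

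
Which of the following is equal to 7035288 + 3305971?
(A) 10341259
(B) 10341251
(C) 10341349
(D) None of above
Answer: A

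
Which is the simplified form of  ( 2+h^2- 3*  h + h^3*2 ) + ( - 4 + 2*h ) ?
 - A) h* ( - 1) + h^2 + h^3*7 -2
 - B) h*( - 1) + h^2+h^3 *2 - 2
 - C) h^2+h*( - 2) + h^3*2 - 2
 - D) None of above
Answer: B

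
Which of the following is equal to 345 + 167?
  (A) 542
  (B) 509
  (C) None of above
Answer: C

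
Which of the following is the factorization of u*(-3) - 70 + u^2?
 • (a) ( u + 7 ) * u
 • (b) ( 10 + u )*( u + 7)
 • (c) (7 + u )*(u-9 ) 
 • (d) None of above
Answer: d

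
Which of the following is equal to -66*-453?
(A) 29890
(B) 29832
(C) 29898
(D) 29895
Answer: C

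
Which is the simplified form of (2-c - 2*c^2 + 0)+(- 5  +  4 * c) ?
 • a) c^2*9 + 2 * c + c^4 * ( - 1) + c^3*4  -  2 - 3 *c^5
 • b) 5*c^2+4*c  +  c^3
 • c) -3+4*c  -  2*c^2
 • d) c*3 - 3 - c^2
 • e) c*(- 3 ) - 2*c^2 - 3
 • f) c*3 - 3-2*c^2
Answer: f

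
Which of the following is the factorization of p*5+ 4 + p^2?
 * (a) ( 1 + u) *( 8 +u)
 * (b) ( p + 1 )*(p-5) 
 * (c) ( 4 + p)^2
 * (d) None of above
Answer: d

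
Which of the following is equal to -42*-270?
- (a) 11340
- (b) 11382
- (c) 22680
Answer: a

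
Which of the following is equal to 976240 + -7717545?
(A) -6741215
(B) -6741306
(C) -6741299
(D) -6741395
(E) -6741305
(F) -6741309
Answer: E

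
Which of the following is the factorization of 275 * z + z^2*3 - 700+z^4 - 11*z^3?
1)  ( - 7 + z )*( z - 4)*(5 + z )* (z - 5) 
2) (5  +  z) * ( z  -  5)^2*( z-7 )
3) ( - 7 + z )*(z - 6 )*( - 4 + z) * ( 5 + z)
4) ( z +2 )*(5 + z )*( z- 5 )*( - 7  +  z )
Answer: 1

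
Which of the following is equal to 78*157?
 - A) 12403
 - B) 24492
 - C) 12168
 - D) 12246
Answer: D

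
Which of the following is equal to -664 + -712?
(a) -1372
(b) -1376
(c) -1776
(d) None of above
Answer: b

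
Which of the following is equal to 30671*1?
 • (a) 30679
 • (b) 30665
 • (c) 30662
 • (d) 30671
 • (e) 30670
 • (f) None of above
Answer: d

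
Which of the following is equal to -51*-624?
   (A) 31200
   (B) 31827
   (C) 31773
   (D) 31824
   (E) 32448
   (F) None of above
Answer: D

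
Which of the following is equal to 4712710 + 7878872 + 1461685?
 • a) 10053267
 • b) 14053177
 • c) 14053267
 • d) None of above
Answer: c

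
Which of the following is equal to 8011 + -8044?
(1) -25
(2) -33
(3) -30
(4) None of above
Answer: 2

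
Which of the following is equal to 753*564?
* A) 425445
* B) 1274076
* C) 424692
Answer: C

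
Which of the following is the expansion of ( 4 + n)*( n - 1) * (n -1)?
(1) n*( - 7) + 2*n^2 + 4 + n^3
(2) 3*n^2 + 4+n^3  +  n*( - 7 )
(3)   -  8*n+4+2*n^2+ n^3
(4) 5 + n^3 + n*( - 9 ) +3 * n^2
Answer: 1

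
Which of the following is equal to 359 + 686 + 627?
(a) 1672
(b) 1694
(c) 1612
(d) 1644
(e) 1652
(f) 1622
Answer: a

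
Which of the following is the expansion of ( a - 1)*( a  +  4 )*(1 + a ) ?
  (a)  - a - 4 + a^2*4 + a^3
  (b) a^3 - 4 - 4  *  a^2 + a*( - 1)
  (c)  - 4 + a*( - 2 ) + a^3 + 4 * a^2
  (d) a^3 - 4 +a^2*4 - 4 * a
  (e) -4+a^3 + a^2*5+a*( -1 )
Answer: a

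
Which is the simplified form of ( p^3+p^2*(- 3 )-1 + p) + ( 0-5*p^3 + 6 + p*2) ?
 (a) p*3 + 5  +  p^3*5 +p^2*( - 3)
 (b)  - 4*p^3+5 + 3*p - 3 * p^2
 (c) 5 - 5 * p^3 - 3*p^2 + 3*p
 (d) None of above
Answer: b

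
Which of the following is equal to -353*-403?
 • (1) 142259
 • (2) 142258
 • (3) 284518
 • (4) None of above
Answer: 1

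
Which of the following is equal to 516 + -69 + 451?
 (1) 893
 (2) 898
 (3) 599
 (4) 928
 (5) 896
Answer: 2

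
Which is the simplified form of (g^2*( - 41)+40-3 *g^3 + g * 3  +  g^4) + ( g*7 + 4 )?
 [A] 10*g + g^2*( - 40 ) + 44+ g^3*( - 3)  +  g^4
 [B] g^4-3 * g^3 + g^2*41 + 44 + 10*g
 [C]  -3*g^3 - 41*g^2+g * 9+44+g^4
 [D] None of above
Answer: D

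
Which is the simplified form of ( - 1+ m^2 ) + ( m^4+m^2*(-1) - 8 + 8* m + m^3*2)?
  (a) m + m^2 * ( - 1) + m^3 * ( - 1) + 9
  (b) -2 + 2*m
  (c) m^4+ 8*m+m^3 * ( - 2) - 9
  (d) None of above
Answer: d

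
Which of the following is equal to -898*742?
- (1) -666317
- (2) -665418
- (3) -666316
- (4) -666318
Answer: 3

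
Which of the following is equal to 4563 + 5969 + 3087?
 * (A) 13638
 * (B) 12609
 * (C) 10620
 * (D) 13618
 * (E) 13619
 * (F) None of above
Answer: E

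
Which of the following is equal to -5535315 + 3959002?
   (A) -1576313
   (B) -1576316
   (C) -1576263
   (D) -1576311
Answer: A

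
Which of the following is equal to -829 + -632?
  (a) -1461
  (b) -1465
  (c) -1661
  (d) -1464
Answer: a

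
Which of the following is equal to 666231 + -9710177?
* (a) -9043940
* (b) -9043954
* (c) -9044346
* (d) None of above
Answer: d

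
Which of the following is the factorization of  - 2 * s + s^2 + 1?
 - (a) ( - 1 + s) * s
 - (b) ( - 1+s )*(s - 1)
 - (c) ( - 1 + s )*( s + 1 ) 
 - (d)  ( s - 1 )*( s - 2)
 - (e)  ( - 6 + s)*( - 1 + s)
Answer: b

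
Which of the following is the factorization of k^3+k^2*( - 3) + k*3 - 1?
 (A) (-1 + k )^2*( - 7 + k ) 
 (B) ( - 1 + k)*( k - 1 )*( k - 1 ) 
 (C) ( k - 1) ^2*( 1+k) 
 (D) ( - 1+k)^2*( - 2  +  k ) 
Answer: B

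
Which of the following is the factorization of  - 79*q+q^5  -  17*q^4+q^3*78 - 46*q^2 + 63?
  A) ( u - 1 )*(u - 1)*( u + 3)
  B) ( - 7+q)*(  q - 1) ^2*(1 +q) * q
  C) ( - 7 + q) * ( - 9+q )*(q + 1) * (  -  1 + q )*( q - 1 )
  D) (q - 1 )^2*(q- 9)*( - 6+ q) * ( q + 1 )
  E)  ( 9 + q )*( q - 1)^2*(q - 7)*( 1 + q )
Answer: C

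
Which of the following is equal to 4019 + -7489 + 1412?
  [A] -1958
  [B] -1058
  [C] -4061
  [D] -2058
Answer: D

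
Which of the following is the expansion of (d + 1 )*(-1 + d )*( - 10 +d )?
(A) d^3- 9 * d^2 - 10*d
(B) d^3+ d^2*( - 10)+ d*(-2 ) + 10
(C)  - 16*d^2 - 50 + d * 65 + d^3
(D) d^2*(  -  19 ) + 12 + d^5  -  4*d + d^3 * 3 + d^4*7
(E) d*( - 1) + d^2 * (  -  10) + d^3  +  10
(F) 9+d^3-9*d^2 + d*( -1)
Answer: E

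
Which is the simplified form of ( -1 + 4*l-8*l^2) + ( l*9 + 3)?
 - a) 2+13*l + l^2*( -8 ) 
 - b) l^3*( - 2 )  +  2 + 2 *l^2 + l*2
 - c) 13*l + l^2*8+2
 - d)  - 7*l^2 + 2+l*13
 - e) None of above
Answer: a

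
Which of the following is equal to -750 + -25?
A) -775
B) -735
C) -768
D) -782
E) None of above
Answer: A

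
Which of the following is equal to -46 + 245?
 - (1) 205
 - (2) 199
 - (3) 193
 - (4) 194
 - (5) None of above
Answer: 2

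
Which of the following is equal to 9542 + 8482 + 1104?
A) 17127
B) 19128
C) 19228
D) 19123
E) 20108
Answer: B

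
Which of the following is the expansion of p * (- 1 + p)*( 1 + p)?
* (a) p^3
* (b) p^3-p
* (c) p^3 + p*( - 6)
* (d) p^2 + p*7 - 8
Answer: b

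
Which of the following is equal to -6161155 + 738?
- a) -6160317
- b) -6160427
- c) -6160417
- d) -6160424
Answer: c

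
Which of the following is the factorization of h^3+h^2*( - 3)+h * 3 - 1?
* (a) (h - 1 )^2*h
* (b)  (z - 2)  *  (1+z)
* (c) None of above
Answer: c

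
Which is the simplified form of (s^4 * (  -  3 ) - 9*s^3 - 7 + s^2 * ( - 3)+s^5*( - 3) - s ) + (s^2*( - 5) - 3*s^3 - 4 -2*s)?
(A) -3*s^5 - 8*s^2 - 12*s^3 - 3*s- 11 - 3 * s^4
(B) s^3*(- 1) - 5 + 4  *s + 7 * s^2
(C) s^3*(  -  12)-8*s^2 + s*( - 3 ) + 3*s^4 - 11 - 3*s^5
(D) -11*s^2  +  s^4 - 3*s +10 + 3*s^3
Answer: A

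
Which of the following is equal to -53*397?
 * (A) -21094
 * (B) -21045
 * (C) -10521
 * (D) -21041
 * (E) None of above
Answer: D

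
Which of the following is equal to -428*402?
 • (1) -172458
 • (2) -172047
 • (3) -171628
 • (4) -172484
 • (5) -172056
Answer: 5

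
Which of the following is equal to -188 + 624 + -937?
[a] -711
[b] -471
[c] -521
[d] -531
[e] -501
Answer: e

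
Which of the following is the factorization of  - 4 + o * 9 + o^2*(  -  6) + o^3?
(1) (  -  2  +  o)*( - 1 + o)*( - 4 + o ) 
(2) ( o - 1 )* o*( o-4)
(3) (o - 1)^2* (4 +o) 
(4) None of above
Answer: 4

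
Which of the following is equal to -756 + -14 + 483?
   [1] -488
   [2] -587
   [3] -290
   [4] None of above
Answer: 4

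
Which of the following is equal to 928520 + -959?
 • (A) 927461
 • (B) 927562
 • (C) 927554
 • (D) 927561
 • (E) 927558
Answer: D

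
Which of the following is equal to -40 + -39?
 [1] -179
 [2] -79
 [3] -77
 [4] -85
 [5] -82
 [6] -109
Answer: 2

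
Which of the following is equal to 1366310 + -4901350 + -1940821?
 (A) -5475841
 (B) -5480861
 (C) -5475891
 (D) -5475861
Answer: D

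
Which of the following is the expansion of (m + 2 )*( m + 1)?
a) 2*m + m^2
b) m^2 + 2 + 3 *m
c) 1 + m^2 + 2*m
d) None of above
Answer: b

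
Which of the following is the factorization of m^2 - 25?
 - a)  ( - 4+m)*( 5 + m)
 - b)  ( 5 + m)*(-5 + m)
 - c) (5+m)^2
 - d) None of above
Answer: b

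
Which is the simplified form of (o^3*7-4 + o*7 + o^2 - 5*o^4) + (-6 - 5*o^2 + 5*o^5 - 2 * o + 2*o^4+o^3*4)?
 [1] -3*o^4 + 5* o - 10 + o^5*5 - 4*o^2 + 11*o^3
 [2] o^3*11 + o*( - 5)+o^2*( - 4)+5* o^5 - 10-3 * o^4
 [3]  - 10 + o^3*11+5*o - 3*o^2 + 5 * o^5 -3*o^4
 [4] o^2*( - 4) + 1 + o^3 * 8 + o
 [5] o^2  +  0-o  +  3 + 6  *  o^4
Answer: 1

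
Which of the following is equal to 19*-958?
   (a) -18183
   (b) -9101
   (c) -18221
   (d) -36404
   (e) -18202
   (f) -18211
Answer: e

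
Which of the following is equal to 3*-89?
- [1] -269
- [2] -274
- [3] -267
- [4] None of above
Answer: 3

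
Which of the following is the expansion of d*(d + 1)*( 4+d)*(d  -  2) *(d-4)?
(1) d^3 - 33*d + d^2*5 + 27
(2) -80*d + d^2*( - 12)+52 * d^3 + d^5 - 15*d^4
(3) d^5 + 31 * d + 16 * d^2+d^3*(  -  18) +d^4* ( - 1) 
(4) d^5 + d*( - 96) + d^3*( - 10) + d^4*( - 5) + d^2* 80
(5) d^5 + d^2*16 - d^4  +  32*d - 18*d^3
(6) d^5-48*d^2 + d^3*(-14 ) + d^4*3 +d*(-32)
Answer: 5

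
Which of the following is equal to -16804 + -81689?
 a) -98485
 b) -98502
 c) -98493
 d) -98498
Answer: c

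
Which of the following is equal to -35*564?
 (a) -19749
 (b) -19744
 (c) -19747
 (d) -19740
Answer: d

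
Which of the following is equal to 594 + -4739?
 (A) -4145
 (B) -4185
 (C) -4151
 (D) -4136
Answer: A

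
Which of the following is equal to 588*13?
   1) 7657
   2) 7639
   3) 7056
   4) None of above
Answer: 4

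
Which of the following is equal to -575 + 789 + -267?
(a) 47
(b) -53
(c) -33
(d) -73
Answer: b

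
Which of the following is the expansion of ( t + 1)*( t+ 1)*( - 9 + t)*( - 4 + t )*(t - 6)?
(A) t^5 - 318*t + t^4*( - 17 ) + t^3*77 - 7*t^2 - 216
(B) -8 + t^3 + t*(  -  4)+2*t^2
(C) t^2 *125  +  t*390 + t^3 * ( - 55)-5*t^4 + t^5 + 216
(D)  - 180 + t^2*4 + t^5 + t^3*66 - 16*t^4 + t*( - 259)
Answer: A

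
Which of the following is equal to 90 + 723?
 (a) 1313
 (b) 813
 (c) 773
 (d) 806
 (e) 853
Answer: b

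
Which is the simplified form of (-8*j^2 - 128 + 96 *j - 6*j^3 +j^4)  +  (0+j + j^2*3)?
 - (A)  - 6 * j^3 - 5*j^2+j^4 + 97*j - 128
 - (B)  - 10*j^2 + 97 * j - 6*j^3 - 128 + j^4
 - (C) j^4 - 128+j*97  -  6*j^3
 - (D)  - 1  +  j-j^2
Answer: A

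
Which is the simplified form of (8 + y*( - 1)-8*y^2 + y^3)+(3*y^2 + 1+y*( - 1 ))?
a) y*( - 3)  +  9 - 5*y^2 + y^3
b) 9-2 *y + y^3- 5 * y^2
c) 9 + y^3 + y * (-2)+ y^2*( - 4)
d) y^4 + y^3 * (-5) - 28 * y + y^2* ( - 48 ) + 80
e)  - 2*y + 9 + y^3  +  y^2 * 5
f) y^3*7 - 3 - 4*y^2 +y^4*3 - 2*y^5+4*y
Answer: b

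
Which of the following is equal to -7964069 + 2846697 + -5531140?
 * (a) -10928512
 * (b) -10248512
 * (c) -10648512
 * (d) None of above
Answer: c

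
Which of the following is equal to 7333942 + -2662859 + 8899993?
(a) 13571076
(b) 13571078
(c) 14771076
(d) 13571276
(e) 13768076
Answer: a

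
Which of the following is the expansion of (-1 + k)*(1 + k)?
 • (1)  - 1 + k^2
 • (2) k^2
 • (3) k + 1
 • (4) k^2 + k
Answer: 1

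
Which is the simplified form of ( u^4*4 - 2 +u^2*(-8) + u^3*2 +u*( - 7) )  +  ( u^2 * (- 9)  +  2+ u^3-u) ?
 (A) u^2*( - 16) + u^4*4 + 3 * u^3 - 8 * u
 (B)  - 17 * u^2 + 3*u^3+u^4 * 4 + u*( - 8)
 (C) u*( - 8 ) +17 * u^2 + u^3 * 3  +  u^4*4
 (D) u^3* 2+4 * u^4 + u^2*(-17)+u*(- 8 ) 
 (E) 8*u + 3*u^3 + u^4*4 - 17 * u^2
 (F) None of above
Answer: B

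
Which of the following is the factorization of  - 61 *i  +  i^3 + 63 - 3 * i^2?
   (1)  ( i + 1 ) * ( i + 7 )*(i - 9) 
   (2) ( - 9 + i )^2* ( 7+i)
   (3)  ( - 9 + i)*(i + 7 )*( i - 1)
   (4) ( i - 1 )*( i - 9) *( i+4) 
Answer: 3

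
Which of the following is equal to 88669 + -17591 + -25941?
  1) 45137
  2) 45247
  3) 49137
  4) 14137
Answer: 1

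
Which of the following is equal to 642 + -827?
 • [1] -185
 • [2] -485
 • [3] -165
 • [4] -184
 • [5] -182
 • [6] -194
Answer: 1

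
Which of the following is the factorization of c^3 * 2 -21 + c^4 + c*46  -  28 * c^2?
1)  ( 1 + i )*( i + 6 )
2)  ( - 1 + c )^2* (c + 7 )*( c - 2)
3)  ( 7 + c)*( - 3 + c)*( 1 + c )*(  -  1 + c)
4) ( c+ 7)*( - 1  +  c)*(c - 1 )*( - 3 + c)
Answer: 4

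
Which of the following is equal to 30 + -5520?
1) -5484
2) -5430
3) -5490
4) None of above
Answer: 3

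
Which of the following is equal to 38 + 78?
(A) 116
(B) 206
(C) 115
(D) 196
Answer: A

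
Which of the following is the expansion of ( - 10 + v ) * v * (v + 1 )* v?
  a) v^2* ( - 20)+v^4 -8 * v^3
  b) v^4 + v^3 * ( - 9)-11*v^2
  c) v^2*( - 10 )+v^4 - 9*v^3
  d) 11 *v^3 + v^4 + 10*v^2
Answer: c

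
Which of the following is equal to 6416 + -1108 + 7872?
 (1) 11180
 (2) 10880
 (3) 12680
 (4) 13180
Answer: 4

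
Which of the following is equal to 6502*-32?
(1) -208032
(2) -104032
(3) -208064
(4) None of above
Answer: 3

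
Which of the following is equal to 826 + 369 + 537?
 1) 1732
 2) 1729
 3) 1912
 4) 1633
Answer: 1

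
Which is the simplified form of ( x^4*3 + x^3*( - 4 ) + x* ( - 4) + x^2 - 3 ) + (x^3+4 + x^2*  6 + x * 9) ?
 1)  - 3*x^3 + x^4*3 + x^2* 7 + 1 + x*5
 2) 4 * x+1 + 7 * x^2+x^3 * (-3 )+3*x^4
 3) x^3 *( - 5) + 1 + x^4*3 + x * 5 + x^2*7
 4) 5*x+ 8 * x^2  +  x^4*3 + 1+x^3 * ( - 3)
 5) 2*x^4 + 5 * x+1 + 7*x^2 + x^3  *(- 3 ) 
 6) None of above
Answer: 1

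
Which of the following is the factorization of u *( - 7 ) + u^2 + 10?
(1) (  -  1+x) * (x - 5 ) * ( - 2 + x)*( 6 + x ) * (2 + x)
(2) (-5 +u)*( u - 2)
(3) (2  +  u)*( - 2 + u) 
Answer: 2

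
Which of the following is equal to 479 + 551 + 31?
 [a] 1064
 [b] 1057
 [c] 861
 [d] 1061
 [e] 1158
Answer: d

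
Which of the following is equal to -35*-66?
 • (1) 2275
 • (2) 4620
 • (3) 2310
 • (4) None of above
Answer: 3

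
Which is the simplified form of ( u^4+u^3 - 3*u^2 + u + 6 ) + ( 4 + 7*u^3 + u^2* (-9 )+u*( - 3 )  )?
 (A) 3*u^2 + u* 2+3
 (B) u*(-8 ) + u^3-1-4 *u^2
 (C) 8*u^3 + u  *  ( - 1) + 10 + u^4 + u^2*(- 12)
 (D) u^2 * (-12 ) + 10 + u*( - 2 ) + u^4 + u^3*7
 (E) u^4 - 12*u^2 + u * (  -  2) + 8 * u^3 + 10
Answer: E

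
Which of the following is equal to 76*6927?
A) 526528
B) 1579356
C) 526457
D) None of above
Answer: D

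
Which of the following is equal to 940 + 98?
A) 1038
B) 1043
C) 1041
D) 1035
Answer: A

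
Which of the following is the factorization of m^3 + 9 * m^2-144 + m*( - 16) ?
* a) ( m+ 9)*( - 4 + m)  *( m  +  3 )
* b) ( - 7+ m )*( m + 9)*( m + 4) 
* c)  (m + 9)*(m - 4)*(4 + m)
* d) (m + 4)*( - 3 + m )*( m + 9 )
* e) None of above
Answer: c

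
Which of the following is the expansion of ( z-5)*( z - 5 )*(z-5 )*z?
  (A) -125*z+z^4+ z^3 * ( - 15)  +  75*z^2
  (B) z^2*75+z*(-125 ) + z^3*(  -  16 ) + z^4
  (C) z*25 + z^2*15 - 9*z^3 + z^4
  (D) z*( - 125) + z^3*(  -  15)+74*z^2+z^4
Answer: A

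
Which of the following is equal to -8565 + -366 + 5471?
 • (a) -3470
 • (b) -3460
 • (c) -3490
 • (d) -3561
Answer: b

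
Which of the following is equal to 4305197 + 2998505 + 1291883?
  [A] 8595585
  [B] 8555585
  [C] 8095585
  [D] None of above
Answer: A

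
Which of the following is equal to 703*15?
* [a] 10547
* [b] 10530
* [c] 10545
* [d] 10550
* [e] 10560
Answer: c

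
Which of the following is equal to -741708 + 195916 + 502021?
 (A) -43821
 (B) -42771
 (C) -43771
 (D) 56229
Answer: C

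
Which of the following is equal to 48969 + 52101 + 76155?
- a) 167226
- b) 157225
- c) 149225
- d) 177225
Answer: d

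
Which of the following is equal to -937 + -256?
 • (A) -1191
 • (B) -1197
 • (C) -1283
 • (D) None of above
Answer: D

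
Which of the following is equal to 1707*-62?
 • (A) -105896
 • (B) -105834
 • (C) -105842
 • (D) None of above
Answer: B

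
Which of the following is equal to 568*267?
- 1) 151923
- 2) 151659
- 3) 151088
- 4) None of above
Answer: 4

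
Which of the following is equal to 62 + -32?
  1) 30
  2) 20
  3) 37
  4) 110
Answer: 1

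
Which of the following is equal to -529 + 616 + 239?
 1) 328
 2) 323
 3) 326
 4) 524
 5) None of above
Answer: 3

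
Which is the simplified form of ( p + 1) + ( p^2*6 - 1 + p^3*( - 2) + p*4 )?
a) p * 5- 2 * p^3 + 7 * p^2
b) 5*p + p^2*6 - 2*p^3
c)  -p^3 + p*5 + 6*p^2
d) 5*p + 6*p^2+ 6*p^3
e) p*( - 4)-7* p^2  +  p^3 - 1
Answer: b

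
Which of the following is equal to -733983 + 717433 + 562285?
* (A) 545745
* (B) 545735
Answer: B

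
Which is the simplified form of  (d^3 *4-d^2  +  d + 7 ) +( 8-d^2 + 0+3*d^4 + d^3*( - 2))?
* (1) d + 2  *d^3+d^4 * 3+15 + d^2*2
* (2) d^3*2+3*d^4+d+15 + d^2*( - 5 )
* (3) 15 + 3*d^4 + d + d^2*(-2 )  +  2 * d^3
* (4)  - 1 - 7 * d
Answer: 3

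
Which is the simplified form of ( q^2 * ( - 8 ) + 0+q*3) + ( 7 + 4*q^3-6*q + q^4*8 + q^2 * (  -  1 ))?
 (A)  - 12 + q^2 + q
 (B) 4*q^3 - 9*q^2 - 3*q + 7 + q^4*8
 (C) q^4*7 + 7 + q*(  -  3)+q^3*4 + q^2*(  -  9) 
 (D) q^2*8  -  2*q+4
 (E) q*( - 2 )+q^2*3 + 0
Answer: B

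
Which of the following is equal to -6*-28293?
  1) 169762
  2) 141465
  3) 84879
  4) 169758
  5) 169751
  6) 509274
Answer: 4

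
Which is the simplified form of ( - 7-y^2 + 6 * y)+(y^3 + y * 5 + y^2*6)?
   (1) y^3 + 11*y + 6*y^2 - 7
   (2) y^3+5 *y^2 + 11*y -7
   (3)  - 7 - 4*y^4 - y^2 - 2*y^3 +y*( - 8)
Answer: 2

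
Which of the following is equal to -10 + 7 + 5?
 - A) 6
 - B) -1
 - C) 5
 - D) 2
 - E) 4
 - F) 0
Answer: D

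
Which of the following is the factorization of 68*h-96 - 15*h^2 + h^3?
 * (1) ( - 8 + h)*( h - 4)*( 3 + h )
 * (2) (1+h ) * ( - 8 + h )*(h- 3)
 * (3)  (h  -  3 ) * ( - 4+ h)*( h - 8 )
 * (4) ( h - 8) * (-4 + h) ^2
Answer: 3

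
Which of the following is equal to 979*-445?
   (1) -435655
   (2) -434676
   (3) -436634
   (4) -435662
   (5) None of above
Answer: 1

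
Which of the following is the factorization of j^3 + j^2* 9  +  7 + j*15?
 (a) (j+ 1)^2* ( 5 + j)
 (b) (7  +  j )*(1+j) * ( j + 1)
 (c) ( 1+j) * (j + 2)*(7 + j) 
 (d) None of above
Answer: b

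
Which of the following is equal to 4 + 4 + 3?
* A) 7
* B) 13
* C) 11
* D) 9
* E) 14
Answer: C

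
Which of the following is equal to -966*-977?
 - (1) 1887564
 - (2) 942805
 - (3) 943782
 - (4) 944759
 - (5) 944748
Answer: 3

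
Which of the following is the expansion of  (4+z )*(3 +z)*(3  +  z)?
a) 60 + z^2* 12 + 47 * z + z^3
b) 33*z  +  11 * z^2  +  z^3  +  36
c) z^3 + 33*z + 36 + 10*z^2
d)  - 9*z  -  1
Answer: c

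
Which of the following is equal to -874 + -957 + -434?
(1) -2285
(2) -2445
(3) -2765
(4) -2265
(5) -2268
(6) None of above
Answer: 4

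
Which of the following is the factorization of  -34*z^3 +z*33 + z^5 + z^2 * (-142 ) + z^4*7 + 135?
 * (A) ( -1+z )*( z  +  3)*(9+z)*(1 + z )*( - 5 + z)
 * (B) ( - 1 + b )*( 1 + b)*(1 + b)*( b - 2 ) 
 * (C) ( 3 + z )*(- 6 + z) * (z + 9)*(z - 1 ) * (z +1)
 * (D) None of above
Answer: A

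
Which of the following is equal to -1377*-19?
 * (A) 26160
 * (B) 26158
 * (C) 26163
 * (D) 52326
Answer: C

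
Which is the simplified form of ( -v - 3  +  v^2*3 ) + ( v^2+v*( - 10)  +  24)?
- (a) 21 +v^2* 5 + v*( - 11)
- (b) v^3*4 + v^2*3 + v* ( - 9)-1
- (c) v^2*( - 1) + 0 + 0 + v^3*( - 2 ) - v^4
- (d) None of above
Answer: d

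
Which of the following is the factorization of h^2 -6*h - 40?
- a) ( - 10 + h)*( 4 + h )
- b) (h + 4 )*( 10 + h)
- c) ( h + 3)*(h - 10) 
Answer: a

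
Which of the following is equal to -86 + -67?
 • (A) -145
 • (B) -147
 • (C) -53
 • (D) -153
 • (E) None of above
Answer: D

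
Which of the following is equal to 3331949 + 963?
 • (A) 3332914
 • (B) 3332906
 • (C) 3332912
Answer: C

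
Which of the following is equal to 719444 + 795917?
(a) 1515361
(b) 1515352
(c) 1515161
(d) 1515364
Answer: a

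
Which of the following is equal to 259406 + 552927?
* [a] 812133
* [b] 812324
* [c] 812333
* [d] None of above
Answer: c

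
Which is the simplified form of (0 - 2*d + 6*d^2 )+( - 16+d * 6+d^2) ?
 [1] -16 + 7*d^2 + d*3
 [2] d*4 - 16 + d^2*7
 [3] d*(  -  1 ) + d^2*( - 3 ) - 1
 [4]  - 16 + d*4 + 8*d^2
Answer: 2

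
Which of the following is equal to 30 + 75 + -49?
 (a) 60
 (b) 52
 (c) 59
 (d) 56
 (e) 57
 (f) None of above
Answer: d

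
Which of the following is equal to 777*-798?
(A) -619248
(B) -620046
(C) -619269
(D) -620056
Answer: B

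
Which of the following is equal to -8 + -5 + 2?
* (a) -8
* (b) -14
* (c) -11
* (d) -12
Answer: c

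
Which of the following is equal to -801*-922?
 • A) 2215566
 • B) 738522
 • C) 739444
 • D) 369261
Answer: B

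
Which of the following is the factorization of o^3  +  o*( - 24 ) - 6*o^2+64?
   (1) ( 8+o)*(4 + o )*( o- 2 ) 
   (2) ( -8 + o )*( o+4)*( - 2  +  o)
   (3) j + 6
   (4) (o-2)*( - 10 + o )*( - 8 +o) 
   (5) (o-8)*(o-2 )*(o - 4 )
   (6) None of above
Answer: 2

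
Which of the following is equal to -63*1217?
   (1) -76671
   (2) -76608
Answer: 1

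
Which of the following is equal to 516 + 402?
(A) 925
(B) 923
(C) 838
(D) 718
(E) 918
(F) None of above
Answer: E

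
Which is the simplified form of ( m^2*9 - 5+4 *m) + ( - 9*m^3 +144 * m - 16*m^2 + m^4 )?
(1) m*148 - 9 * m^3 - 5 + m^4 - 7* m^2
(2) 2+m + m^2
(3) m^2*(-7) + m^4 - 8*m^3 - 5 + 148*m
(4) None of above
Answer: 1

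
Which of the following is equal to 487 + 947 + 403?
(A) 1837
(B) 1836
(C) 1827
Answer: A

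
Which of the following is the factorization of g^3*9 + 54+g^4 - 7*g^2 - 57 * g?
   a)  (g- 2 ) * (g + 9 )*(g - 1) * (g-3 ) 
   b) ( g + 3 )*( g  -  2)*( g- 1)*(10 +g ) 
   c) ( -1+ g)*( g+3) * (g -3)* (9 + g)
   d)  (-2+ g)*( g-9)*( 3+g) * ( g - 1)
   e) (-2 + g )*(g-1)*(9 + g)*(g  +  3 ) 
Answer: e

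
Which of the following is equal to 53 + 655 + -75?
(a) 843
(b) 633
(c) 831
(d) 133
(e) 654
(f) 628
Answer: b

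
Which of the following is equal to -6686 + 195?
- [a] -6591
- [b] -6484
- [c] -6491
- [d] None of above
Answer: c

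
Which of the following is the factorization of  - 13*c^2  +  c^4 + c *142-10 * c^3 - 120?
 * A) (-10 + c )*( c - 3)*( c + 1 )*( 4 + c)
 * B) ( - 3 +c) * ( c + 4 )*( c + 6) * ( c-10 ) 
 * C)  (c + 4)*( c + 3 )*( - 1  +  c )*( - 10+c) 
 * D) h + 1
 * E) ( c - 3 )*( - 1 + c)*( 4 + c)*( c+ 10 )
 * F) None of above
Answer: F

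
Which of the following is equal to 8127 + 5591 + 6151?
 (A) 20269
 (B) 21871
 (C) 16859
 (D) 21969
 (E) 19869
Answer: E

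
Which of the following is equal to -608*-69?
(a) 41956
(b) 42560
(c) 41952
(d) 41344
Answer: c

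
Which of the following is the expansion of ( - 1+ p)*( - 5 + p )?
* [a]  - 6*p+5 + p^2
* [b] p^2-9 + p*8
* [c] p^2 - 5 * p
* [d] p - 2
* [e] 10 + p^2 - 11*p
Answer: a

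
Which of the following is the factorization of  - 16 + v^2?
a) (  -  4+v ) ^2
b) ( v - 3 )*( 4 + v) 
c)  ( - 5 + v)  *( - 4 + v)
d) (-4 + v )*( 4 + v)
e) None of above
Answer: d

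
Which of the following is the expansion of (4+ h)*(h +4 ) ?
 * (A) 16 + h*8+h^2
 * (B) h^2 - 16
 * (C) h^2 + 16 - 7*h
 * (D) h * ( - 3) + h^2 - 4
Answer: A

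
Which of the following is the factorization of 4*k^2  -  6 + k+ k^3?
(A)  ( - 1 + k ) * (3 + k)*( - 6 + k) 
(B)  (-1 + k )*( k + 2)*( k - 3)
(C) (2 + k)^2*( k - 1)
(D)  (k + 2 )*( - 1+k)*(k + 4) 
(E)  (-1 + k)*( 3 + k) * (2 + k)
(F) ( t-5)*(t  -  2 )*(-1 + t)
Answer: E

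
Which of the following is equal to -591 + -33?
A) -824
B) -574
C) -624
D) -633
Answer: C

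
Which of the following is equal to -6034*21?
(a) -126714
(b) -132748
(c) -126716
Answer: a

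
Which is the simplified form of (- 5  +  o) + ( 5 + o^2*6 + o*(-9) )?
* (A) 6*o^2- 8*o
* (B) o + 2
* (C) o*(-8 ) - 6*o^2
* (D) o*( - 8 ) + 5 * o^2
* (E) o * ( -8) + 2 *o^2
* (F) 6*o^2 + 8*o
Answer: A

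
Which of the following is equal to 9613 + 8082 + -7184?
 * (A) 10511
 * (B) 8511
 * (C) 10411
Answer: A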